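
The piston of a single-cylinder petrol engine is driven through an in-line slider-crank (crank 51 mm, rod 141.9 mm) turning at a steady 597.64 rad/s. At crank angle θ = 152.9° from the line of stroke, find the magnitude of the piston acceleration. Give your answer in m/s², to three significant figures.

12200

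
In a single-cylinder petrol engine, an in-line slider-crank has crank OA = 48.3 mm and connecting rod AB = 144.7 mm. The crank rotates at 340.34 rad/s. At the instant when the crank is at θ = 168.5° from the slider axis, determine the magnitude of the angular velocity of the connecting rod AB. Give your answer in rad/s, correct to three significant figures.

ω = 340.3 rad/s
The rod makes angle φ with the slider axis where L sinφ = r sinθ; differentiating, L cosφ·φ̇ = r ω cosθ.
L cosφ = √(L² − r² sin²θ) = 0.14438 m.
|ω_rod| = r ω |cosθ| / √(L² − r² sin²θ) = 0.0483·340.3·0.97992/0.14438 = 111.57 rad/s.

112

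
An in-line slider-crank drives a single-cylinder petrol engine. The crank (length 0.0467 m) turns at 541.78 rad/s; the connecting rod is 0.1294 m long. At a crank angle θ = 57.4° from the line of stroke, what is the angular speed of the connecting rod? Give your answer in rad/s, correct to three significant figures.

ω = 541.8 rad/s
The rod makes angle φ with the slider axis where L sinφ = r sinθ; differentiating, L cosφ·φ̇ = r ω cosθ.
L cosφ = √(L² − r² sin²θ) = 0.12327 m.
|ω_rod| = r ω |cosθ| / √(L² − r² sin²θ) = 0.0467·541.8·0.53877/0.12327 = 110.58 rad/s.

111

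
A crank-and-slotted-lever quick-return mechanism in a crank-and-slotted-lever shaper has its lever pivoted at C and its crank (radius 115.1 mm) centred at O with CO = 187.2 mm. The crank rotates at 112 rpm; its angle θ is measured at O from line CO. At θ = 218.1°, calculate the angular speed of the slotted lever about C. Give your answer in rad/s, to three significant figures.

ω = 11.73 rad/s (from 112 rpm).
Crank pin A relative to C: A = (d + r cosθ, r sinθ); lever angle φ = atan2(r sinθ, d + r cosθ).
Differentiating tanφ: φ̇ = rω(d cosθ + r)/(d² + r² + 2dr cosθ).
d² + r² + 2dr cosθ = |CA|² = 0.0143801 m²;  d cosθ + r = -0.032214 m.
|ω_lever| = |0.1151·11.73·-0.032214| / 0.0143801 = 3.0242 rad/s.

3.02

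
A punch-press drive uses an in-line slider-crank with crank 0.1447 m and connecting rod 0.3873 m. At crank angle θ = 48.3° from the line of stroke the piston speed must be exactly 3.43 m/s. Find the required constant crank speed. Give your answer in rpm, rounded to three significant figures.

241

For an in-line slider-crank, |v_piston| = rω|sinθ|·[1 + r cosθ/√(L² − r² sin²θ)].
With r = 0.1447 m, L = 0.3873 m, θ = 48.3°: the bracketed kinematic factor |dx/dθ| = 0.136 m.
ω = v/|dx/dθ| = 3.43/0.136 = 25.221 rad/s.
N = 60ω/(2π) = 240.84 rpm.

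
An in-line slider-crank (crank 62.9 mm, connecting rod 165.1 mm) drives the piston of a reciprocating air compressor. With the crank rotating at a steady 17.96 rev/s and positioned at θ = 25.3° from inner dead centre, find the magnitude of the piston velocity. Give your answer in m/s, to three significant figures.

ω = 2π·18 = 112.8 rad/s
For an in-line slider-crank, x = r cosθ + √(L² − r² sin²θ), so v = −rω sinθ·[1 + r cosθ/√(L² − r² sin²θ)].
With r = 0.0629 m, L = 0.1651 m, θ = 25.3°: √(L² − r² sin²θ) = 0.1629 m.
v = −0.0629·112.8·0.42736·[1 + 0.0629·0.90408/0.1629] = -4.0923 m/s.
|v| = 4.0923 m/s.

4.09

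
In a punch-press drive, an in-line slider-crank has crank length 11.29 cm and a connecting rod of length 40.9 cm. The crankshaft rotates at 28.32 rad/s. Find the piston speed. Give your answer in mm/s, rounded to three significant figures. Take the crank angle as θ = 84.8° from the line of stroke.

3270

ω = 28.32 rad/s
For an in-line slider-crank, x = r cosθ + √(L² − r² sin²θ), so v = −rω sinθ·[1 + r cosθ/√(L² − r² sin²θ)].
With r = 0.1129 m, L = 0.409 m, θ = 84.8°: √(L² − r² sin²θ) = 0.39324 m.
v = −0.1129·28.32·0.99588·[1 + 0.1129·0.09063/0.39324] = -3.267 m/s.
|v| = 3.267 m/s = 3267 mm/s.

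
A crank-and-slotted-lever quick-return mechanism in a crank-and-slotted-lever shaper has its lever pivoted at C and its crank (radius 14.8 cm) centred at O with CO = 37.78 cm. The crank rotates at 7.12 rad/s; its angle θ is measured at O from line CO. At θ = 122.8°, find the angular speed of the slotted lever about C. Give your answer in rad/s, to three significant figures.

ω = 7.12 rad/s
Crank pin A relative to C: A = (d + r cosθ, r sinθ); lever angle φ = atan2(r sinθ, d + r cosθ).
Differentiating tanφ: φ̇ = rω(d cosθ + r)/(d² + r² + 2dr cosθ).
d² + r² + 2dr cosθ = |CA|² = 0.104058 m²;  d cosθ + r = -0.056657 m.
|ω_lever| = |0.148·7.12·-0.056657| / 0.104058 = 0.57375 rad/s.

0.574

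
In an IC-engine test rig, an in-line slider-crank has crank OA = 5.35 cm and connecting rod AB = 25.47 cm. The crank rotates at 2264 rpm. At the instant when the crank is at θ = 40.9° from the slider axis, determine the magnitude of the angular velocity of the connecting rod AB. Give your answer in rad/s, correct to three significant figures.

ω = 237.1 rad/s (converted from 2264 rpm).
The rod makes angle φ with the slider axis where L sinφ = r sinθ; differentiating, L cosφ·φ̇ = r ω cosθ.
L cosφ = √(L² − r² sin²θ) = 0.25228 m.
|ω_rod| = r ω |cosθ| / √(L² − r² sin²θ) = 0.0535·237.1·0.75585/0.25228 = 38.003 rad/s.

38.0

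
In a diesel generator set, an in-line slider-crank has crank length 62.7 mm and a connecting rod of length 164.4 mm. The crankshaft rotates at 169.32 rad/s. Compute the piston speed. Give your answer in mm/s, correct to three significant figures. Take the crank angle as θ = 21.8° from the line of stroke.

5350

ω = 169.3 rad/s
For an in-line slider-crank, x = r cosθ + √(L² − r² sin²θ), so v = −rω sinθ·[1 + r cosθ/√(L² − r² sin²θ)].
With r = 0.0627 m, L = 0.1644 m, θ = 21.8°: √(L² − r² sin²θ) = 0.16274 m.
v = −0.0627·169.3·0.37137·[1 + 0.0627·0.92849/0.16274] = -5.3529 m/s.
|v| = 5.3529 m/s = 5352.9 mm/s.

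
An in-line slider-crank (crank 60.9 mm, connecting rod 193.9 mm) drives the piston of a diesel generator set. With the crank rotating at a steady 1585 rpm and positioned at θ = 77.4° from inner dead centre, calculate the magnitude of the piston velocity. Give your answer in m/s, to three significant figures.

10.6

ω = 2π·1585/60 = 166 rad/s
For an in-line slider-crank, x = r cosθ + √(L² − r² sin²θ), so v = −rω sinθ·[1 + r cosθ/√(L² − r² sin²θ)].
With r = 0.0609 m, L = 0.1939 m, θ = 77.4°: √(L² − r² sin²θ) = 0.18457 m.
v = −0.0609·166·0.97592·[1 + 0.0609·0.21814/0.18457] = -10.575 m/s.
|v| = 10.575 m/s.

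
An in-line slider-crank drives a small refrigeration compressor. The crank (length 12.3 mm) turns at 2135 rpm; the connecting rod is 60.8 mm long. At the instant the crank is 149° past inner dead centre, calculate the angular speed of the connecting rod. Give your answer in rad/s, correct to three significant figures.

39.0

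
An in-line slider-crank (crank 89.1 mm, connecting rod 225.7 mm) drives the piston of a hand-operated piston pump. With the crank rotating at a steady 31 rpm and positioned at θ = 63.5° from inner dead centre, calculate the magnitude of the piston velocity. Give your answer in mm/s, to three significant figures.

ω = 2π·31/60 = 3.246 rad/s
For an in-line slider-crank, x = r cosθ + √(L² − r² sin²θ), so v = −rω sinθ·[1 + r cosθ/√(L² − r² sin²θ)].
With r = 0.0891 m, L = 0.2257 m, θ = 63.5°: √(L² − r² sin²θ) = 0.21115 m.
v = −0.0891·3.246·0.89493·[1 + 0.0891·0.44620/0.21115] = -0.3076 m/s.
|v| = 0.3076 m/s = 307.6 mm/s.

308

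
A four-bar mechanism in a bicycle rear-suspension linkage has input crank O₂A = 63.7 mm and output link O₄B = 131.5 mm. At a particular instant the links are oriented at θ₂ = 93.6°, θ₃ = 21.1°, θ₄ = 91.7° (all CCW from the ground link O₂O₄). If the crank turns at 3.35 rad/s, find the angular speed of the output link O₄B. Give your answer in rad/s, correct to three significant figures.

ω₂ = 3.35 rad/s
Differentiating the loop-closure r₂e^{iθ₂}+r₃e^{iθ₃}=r₁+r₄e^{iθ₄} gives r₂ω₂e^{iθ₂}+r₃ω₃e^{iθ₃}=r₄ω₄e^{iθ₄}.
Eliminating the other unknown: ω₄ = r₂ω₂ sin(θ₂−θ₃) / [r₄ sin(θ₄−θ₃)].
Numerator sine = +0.95372; denominator sine = +0.94322.
Result = 0.0637·3.35·(+0.95372) / (0.1315·(+0.94322)) = +1.6408 rad/s; magnitude 1.6408 rad/s.

1.64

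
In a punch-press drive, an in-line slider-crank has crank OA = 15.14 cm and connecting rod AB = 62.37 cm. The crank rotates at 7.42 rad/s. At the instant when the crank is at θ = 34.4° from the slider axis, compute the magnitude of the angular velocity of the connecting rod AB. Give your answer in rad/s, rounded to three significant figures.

1.50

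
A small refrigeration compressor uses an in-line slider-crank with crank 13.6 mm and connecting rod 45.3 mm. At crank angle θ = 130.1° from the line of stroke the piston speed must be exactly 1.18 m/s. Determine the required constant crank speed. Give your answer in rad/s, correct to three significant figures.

For an in-line slider-crank, |v_piston| = rω|sinθ|·[1 + r cosθ/√(L² − r² sin²θ)].
With r = 0.0136 m, L = 0.0453 m, θ = 130.1°: the bracketed kinematic factor |dx/dθ| = 0.008336 m.
ω = v/|dx/dθ| = 1.18/0.008336 = 141.56 rad/s.

142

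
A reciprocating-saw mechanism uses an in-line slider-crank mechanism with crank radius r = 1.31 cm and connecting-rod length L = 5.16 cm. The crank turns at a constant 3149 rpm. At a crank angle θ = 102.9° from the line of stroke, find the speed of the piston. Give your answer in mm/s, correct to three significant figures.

ω = 2π·3149/60 = 329.8 rad/s
For an in-line slider-crank, x = r cosθ + √(L² − r² sin²θ), so v = −rω sinθ·[1 + r cosθ/√(L² − r² sin²θ)].
With r = 0.0131 m, L = 0.0516 m, θ = 102.9°: √(L² − r² sin²θ) = 0.049995 m.
v = −0.0131·329.8·0.97476·[1 + 0.0131·-0.22325/0.049995] = -3.9645 m/s.
|v| = 3.9645 m/s = 3964.5 mm/s.

3960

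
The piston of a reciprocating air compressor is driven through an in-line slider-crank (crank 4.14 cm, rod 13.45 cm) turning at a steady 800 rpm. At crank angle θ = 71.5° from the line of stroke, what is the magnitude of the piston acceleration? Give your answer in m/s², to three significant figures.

18.4

ω = 2π·800/60 = 83.78 rad/s
x(θ) = r cosθ + √(L² − r² sin²θ); with ω constant, a = ω²·d²x/dθ².
d²x/dθ² = −r cosθ − r²(cos2θ)/√u − r⁴ sin²2θ/(4u^{3/2}),  u = L² − r² sin²θ = 0.0165489 m².
Substituting r = 0.0414 m, L = 0.1345 m, θ = 71.5°: d²x/dθ² = -0.0026208 m.
a = ω²·d²x/dθ² = (83.78)²·(-0.0026208) = -18.394 m/s²;  |a| = 18.394 m/s².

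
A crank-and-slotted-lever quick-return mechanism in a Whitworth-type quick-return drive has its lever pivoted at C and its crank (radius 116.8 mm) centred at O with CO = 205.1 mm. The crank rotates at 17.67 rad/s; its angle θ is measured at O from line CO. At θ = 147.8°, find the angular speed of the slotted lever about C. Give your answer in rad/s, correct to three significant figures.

ω = 17.67 rad/s
Crank pin A relative to C: A = (d + r cosθ, r sinθ); lever angle φ = atan2(r sinθ, d + r cosθ).
Differentiating tanφ: φ̇ = rω(d cosθ + r)/(d² + r² + 2dr cosθ).
d² + r² + 2dr cosθ = |CA|² = 0.015166 m²;  d cosθ + r = -0.056754 m.
|ω_lever| = |0.1168·17.67·-0.056754| / 0.015166 = 7.7234 rad/s.

7.72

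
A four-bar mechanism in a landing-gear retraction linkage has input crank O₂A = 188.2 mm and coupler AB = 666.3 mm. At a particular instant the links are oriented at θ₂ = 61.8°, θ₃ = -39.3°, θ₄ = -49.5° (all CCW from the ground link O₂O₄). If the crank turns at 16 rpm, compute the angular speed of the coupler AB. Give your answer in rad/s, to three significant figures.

ω₂ = 1.676 rad/s (from 16 rpm).
Differentiating the loop-closure r₂e^{iθ₂}+r₃e^{iθ₃}=r₁+r₄e^{iθ₄} gives r₂ω₂e^{iθ₂}+r₃ω₃e^{iθ₃}=r₄ω₄e^{iθ₄}.
Eliminating the other unknown: ω₃ = r₂ω₂ sin(θ₄−θ₂) / [r₃ sin(θ₃−θ₄)].
Numerator sine = -0.93169; denominator sine = +0.17708.
Result = 0.1882·1.676·(-0.93169) / (0.6663·(+0.17708)) = -2.4899 rad/s; magnitude 2.4899 rad/s.

2.49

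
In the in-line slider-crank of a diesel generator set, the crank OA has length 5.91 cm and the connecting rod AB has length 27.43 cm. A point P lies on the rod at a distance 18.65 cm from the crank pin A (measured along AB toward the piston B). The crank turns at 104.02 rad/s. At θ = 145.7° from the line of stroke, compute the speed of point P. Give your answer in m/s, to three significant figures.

ω = 104 rad/s.  Crank-pin speed |V_A| = rω = 6.1476 m/s, perpendicular to OA.
Rod angle: sinφ = −(r/L) sinθ ⇒ φ = -6.974°; ω_rod = −rω cosθ/√(L²−r²sin²θ) = +18.652 rad/s.
V_P = V_A + ω_rod × AP, with AP = 0.1865 m along the rod.
Components: V_Px = −rω sinθ − a·ω_rod·sinφ = -3.042 m/s;  V_Py = rω cosθ + a·ω_rod·cosφ = -1.6256 m/s.
|V_P| = √(V_Px² + V_Py²) = 3.4491 m/s.

3.45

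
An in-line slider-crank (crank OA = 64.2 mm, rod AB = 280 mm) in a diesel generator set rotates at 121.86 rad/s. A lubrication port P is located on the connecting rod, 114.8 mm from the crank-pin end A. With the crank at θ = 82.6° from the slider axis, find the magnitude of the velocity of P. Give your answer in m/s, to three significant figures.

ω = 121.9 rad/s.  Crank-pin speed |V_A| = rω = 7.8234 m/s, perpendicular to OA.
Rod angle: sinφ = −(r/L) sinθ ⇒ φ = -13.143°; ω_rod = −rω cosθ/√(L²−r²sin²θ) = -3.6954 rad/s.
V_P = V_A + ω_rod × AP, with AP = 0.1148 m along the rod.
Components: V_Px = −rω sinθ − a·ω_rod·sinφ = -7.8547 m/s;  V_Py = rω cosθ + a·ω_rod·cosφ = +0.5945 m/s.
|V_P| = √(V_Px² + V_Py²) = 7.8772 m/s.

7.88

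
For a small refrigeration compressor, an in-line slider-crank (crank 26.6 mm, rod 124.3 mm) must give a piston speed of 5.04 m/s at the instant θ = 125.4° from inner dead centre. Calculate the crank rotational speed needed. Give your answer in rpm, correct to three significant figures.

For an in-line slider-crank, |v_piston| = rω|sinθ|·[1 + r cosθ/√(L² − r² sin²θ)].
With r = 0.0266 m, L = 0.1243 m, θ = 125.4°: the bracketed kinematic factor |dx/dθ| = 0.018953 m.
ω = v/|dx/dθ| = 5.04/0.018953 = 265.93 rad/s.
N = 60ω/(2π) = 2539.4 rpm.

2540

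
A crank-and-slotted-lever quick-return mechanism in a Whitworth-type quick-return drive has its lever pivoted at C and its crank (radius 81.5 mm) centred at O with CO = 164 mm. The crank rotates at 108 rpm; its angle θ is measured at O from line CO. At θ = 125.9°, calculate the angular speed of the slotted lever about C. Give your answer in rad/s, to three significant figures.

0.757

ω = 11.31 rad/s (from 108 rpm).
Crank pin A relative to C: A = (d + r cosθ, r sinθ); lever angle φ = atan2(r sinθ, d + r cosθ).
Differentiating tanφ: φ̇ = rω(d cosθ + r)/(d² + r² + 2dr cosθ).
d² + r² + 2dr cosθ = |CA|² = 0.0178633 m²;  d cosθ + r = -0.014665 m.
|ω_lever| = |0.0815·11.31·-0.014665| / 0.0178633 = 0.75671 rad/s.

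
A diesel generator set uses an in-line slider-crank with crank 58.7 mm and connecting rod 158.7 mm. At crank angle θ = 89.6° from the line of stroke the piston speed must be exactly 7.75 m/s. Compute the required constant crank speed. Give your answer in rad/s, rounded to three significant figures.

For an in-line slider-crank, |v_piston| = rω|sinθ|·[1 + r cosθ/√(L² − r² sin²θ)].
With r = 0.0587 m, L = 0.1587 m, θ = 89.6°: the bracketed kinematic factor |dx/dθ| = 0.058862 m.
ω = v/|dx/dθ| = 7.75/0.058862 = 131.66 rad/s.

132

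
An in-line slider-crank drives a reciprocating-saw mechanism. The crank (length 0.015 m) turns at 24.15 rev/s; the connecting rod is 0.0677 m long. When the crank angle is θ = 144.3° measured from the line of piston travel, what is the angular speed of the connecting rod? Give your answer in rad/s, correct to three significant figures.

27.5

ω = 151.7 rad/s (converted from 24.15 rev/s).
The rod makes angle φ with the slider axis where L sinφ = r sinθ; differentiating, L cosφ·φ̇ = r ω cosθ.
L cosφ = √(L² − r² sin²θ) = 0.067132 m.
|ω_rod| = r ω |cosθ| / √(L² − r² sin²θ) = 0.015·151.7·0.81208/0.067132 = 27.533 rad/s.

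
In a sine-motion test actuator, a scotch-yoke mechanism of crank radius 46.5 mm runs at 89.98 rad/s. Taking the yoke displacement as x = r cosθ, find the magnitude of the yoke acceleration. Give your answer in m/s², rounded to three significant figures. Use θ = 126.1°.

ω = 89.98 rad/s
x = r cosθ ⇒ ẍ = −rω² cosθ (ω constant).
|a| = rω²|cosθ| = 0.0465·(89.98)²·|cos 126.1°| = 221.82 m/s².

222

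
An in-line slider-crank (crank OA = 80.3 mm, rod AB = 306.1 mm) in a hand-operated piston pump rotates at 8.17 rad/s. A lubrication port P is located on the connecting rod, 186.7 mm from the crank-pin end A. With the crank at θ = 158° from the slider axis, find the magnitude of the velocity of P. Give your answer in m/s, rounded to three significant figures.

ω = 8.17 rad/s.  Crank-pin speed |V_A| = rω = 0.65605 m/s, perpendicular to OA.
Rod angle: sinφ = −(r/L) sinθ ⇒ φ = -5.640°; ω_rod = −rω cosθ/√(L²−r²sin²θ) = +1.9969 rad/s.
V_P = V_A + ω_rod × AP, with AP = 0.1867 m along the rod.
Components: V_Px = −rω sinθ − a·ω_rod·sinφ = -0.20912 m/s;  V_Py = rω cosθ + a·ω_rod·cosφ = -0.23727 m/s.
|V_P| = √(V_Px² + V_Py²) = 0.31628 m/s.

0.316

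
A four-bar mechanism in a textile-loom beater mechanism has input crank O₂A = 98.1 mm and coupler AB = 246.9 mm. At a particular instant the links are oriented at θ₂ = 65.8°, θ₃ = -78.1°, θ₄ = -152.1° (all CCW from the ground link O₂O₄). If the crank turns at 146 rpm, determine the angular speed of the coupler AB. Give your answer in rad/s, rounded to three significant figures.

3.88

ω₂ = 15.29 rad/s (from 146 rpm).
Differentiating the loop-closure r₂e^{iθ₂}+r₃e^{iθ₃}=r₁+r₄e^{iθ₄} gives r₂ω₂e^{iθ₂}+r₃ω₃e^{iθ₃}=r₄ω₄e^{iθ₄}.
Eliminating the other unknown: ω₃ = r₂ω₂ sin(θ₄−θ₂) / [r₃ sin(θ₃−θ₄)].
Numerator sine = +0.61429; denominator sine = +0.96126.
Result = 0.0981·15.29·(+0.61429) / (0.2469·(+0.96126)) = +3.882 rad/s; magnitude 3.882 rad/s.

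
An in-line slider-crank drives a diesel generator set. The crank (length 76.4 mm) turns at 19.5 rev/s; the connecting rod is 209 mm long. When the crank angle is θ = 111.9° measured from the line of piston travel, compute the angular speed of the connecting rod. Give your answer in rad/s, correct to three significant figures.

17.8

ω = 122.5 rad/s (converted from 19.5 rev/s).
The rod makes angle φ with the slider axis where L sinφ = r sinθ; differentiating, L cosφ·φ̇ = r ω cosθ.
L cosφ = √(L² − r² sin²θ) = 0.19661 m.
|ω_rod| = r ω |cosθ| / √(L² − r² sin²θ) = 0.0764·122.5·0.37299/0.19661 = 17.758 rad/s.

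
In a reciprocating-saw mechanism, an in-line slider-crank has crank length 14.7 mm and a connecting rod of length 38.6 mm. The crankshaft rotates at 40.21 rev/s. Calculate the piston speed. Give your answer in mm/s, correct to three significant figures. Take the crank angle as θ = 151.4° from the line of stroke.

ω = 2π·40.2 = 252.6 rad/s
For an in-line slider-crank, x = r cosθ + √(L² − r² sin²θ), so v = −rω sinθ·[1 + r cosθ/√(L² − r² sin²θ)].
With r = 0.0147 m, L = 0.0386 m, θ = 151.4°: √(L² − r² sin²θ) = 0.037953 m.
v = −0.0147·252.6·0.47869·[1 + 0.0147·-0.87798/0.037953] = -1.1733 m/s.
|v| = 1.1733 m/s = 1173.3 mm/s.

1170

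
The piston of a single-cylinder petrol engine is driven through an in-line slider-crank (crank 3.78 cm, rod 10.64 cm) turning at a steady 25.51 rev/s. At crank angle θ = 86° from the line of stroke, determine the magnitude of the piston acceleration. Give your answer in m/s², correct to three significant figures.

297

ω = 2π·25.5 = 160.3 rad/s
x(θ) = r cosθ + √(L² − r² sin²θ); with ω constant, a = ω²·d²x/dθ².
d²x/dθ² = −r cosθ − r²(cos2θ)/√u − r⁴ sin²2θ/(4u^{3/2}),  u = L² − r² sin²θ = 0.00989907 m².
Substituting r = 0.0378 m, L = 0.1064 m, θ = 86°: d²x/dθ² = +0.011574 m.
a = ω²·d²x/dθ² = (160.3)²·(+0.011574) = +297.36 m/s²;  |a| = 297.36 m/s².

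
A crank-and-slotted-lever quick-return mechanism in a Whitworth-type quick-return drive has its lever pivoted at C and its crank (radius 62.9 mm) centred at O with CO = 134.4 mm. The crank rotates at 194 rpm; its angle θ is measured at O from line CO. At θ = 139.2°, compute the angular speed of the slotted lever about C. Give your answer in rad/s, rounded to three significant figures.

5.38

ω = 20.32 rad/s (from 194 rpm).
Crank pin A relative to C: A = (d + r cosθ, r sinθ); lever angle φ = atan2(r sinθ, d + r cosθ).
Differentiating tanφ: φ̇ = rω(d cosθ + r)/(d² + r² + 2dr cosθ).
d² + r² + 2dr cosθ = |CA|² = 0.00922086 m²;  d cosθ + r = -0.03884 m.
|ω_lever| = |0.0629·20.32·-0.03884| / 0.00922086 = 5.3826 rad/s.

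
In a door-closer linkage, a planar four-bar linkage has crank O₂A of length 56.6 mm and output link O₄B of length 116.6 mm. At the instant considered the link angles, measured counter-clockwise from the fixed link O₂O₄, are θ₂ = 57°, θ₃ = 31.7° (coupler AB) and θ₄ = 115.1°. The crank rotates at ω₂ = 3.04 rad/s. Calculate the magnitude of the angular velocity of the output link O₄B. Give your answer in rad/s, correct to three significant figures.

0.635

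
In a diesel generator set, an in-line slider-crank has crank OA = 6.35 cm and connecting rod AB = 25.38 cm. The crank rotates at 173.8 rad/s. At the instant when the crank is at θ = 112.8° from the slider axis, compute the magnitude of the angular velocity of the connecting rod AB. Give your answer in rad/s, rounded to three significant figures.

17.3

ω = 173.8 rad/s
The rod makes angle φ with the slider axis where L sinφ = r sinθ; differentiating, L cosφ·φ̇ = r ω cosθ.
L cosφ = √(L² − r² sin²θ) = 0.24696 m.
|ω_rod| = r ω |cosθ| / √(L² − r² sin²θ) = 0.0635·173.8·0.38752/0.24696 = 17.318 rad/s.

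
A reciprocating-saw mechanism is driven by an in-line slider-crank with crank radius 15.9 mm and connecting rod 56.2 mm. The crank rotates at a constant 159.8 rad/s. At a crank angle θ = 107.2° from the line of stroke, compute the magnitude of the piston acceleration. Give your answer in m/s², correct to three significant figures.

218

ω = 159.8 rad/s
x(θ) = r cosθ + √(L² − r² sin²θ); with ω constant, a = ω²·d²x/dθ².
d²x/dθ² = −r cosθ − r²(cos2θ)/√u − r⁴ sin²2θ/(4u^{3/2}),  u = L² − r² sin²θ = 0.00292774 m².
Substituting r = 0.0159 m, L = 0.0562 m, θ = 107.2°: d²x/dθ² = +0.0085247 m.
a = ω²·d²x/dθ² = (159.8)²·(+0.0085247) = +217.69 m/s²;  |a| = 217.69 m/s².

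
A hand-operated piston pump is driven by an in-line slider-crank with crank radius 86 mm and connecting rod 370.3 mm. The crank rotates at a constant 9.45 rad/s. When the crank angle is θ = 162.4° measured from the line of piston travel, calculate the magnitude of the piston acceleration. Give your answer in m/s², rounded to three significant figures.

ω = 9.45 rad/s
x(θ) = r cosθ + √(L² − r² sin²θ); with ω constant, a = ω²·d²x/dθ².
d²x/dθ² = −r cosθ − r²(cos2θ)/√u − r⁴ sin²2θ/(4u^{3/2}),  u = L² − r² sin²θ = 0.136446 m².
Substituting r = 0.086 m, L = 0.3703 m, θ = 162.4°: d²x/dθ² = +0.065523 m.
a = ω²·d²x/dθ² = (9.45)²·(+0.065523) = +5.8514 m/s²;  |a| = 5.8514 m/s².

5.85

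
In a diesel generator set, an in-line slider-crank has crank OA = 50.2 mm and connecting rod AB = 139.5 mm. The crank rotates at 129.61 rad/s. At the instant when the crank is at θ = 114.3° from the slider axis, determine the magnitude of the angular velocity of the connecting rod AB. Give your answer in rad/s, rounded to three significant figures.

20.3

ω = 129.6 rad/s
The rod makes angle φ with the slider axis where L sinφ = r sinθ; differentiating, L cosφ·φ̇ = r ω cosθ.
L cosφ = √(L² − r² sin²θ) = 0.13178 m.
|ω_rod| = r ω |cosθ| / √(L² − r² sin²θ) = 0.0502·129.6·0.41151/0.13178 = 20.317 rad/s.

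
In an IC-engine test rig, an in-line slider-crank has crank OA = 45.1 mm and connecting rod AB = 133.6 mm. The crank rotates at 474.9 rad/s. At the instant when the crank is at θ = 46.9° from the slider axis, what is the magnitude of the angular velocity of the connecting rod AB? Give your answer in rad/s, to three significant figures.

ω = 474.9 rad/s
The rod makes angle φ with the slider axis where L sinφ = r sinθ; differentiating, L cosφ·φ̇ = r ω cosθ.
L cosφ = √(L² − r² sin²θ) = 0.12948 m.
|ω_rod| = r ω |cosθ| / √(L² − r² sin²θ) = 0.0451·474.9·0.68327/0.12948 = 113.03 rad/s.

113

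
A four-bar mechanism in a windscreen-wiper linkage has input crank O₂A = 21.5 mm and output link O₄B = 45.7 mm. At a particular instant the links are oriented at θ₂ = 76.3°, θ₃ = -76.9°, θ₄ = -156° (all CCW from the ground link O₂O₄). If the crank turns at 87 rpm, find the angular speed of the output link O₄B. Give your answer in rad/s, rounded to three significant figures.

1.97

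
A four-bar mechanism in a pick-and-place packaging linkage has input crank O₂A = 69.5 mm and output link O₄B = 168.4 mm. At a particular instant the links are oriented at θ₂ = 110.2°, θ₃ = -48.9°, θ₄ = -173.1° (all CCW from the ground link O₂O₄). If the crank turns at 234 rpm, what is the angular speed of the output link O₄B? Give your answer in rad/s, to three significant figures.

4.36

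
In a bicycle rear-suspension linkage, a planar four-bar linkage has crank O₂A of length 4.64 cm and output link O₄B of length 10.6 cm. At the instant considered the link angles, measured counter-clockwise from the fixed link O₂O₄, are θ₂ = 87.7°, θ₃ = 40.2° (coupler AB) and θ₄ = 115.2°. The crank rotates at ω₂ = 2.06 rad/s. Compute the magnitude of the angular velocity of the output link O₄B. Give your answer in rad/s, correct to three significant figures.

0.688

ω₂ = 2.06 rad/s
Differentiating the loop-closure r₂e^{iθ₂}+r₃e^{iθ₃}=r₁+r₄e^{iθ₄} gives r₂ω₂e^{iθ₂}+r₃ω₃e^{iθ₃}=r₄ω₄e^{iθ₄}.
Eliminating the other unknown: ω₄ = r₂ω₂ sin(θ₂−θ₃) / [r₄ sin(θ₄−θ₃)].
Numerator sine = +0.73728; denominator sine = +0.96593.
Result = 0.0464·2.06·(+0.73728) / (0.106·(+0.96593)) = +0.68828 rad/s; magnitude 0.68828 rad/s.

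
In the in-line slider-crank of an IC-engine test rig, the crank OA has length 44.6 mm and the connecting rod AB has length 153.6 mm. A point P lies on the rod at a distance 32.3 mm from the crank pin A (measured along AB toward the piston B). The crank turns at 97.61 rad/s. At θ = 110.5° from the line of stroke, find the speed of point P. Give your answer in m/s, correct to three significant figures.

ω = 97.61 rad/s.  Crank-pin speed |V_A| = rω = 4.3534 m/s, perpendicular to OA.
Rod angle: sinφ = −(r/L) sinθ ⇒ φ = -15.782°; ω_rod = −rω cosθ/√(L²−r²sin²θ) = +10.315 rad/s.
V_P = V_A + ω_rod × AP, with AP = 0.0323 m along the rod.
Components: V_Px = −rω sinθ − a·ω_rod·sinφ = -3.9871 m/s;  V_Py = rω cosθ + a·ω_rod·cosφ = -1.204 m/s.
|V_P| = √(V_Px² + V_Py²) = 4.1649 m/s.

4.16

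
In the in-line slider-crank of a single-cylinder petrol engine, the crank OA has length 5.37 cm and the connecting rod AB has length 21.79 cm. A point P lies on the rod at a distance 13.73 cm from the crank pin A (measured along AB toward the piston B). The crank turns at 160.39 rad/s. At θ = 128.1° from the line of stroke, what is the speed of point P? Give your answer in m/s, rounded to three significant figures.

ω = 160.4 rad/s.  Crank-pin speed |V_A| = rω = 8.6129 m/s, perpendicular to OA.
Rod angle: sinφ = −(r/L) sinθ ⇒ φ = -11.183°; ω_rod = −rω cosθ/√(L²−r²sin²θ) = +24.862 rad/s.
V_P = V_A + ω_rod × AP, with AP = 0.1373 m along the rod.
Components: V_Px = −rω sinθ − a·ω_rod·sinφ = -6.1158 m/s;  V_Py = rω cosθ + a·ω_rod·cosφ = -1.9658 m/s.
|V_P| = √(V_Px² + V_Py²) = 6.424 m/s.

6.42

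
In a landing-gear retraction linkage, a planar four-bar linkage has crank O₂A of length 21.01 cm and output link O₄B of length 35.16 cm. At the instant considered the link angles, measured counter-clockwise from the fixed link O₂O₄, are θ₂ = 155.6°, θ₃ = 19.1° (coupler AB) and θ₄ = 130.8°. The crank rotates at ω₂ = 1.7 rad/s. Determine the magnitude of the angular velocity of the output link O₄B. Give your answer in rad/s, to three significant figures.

0.753

ω₂ = 1.7 rad/s
Differentiating the loop-closure r₂e^{iθ₂}+r₃e^{iθ₃}=r₁+r₄e^{iθ₄} gives r₂ω₂e^{iθ₂}+r₃ω₃e^{iθ₃}=r₄ω₄e^{iθ₄}.
Eliminating the other unknown: ω₄ = r₂ω₂ sin(θ₂−θ₃) / [r₄ sin(θ₄−θ₃)].
Numerator sine = +0.68835; denominator sine = +0.92913.
Result = 0.2101·1.7·(+0.68835) / (0.3516·(+0.92913)) = +0.75259 rad/s; magnitude 0.75259 rad/s.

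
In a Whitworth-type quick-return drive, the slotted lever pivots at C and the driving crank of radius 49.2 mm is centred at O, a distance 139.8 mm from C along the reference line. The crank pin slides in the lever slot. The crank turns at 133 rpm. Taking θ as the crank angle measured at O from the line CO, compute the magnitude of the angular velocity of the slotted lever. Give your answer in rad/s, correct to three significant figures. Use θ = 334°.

3.49

ω = 13.93 rad/s (from 133 rpm).
Crank pin A relative to C: A = (d + r cosθ, r sinθ); lever angle φ = atan2(r sinθ, d + r cosθ).
Differentiating tanφ: φ̇ = rω(d cosθ + r)/(d² + r² + 2dr cosθ).
d² + r² + 2dr cosθ = |CA|² = 0.0343288 m²;  d cosθ + r = +0.17485 m.
|ω_lever| = |0.0492·13.93·+0.17485| / 0.0343288 = 3.4902 rad/s.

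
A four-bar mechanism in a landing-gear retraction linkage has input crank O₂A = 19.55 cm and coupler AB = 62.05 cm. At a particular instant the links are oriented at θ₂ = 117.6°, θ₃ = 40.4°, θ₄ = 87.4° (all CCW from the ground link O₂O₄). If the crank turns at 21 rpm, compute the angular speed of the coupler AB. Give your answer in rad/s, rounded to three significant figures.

0.477

ω₂ = 2.199 rad/s (from 21 rpm).
Differentiating the loop-closure r₂e^{iθ₂}+r₃e^{iθ₃}=r₁+r₄e^{iθ₄} gives r₂ω₂e^{iθ₂}+r₃ω₃e^{iθ₃}=r₄ω₄e^{iθ₄}.
Eliminating the other unknown: ω₃ = r₂ω₂ sin(θ₄−θ₂) / [r₃ sin(θ₃−θ₄)].
Numerator sine = -0.50302; denominator sine = -0.73135.
Result = 0.1955·2.199·(-0.50302) / (0.6205·(-0.73135)) = +0.47655 rad/s; magnitude 0.47655 rad/s.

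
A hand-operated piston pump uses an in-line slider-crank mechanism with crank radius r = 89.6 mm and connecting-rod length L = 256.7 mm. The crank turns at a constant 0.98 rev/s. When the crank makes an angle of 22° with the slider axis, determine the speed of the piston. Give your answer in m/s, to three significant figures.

0.274

ω = 2π·0.98 = 6.158 rad/s
For an in-line slider-crank, x = r cosθ + √(L² − r² sin²θ), so v = −rω sinθ·[1 + r cosθ/√(L² − r² sin²θ)].
With r = 0.0896 m, L = 0.2567 m, θ = 22°: √(L² − r² sin²θ) = 0.2545 m.
v = −0.0896·6.158·0.37461·[1 + 0.0896·0.92718/0.2545] = -0.27414 m/s.
|v| = 0.27414 m/s.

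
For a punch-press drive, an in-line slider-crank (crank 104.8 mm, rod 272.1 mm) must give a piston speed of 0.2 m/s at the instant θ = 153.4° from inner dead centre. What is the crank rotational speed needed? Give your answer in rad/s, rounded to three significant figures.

For an in-line slider-crank, |v_piston| = rω|sinθ|·[1 + r cosθ/√(L² − r² sin²θ)].
With r = 0.1048 m, L = 0.2721 m, θ = 153.4°: the bracketed kinematic factor |dx/dθ| = 0.030519 m.
ω = v/|dx/dθ| = 0.2/0.030519 = 6.5533 rad/s.

6.55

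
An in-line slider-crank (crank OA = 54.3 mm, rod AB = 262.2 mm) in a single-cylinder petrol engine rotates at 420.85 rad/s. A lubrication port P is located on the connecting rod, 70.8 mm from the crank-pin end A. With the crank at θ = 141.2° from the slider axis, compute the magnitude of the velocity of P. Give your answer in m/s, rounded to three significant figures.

ω = 420.9 rad/s.  Crank-pin speed |V_A| = rω = 22.852 m/s, perpendicular to OA.
Rod angle: sinφ = −(r/L) sinθ ⇒ φ = -7.456°; ω_rod = −rω cosθ/√(L²−r²sin²θ) = +68.503 rad/s.
V_P = V_A + ω_rod × AP, with AP = 0.0708 m along the rod.
Components: V_Px = −rω sinθ − a·ω_rod·sinφ = -13.69 m/s;  V_Py = rω cosθ + a·ω_rod·cosφ = -13.001 m/s.
|V_P| = √(V_Px² + V_Py²) = 18.879 m/s.

18.9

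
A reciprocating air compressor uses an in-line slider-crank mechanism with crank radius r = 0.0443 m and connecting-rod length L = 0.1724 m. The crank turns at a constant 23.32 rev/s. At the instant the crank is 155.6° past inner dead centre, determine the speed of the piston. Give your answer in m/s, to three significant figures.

2.05

ω = 2π·23.3 = 146.5 rad/s
For an in-line slider-crank, x = r cosθ + √(L² − r² sin²θ), so v = −rω sinθ·[1 + r cosθ/√(L² − r² sin²θ)].
With r = 0.0443 m, L = 0.1724 m, θ = 155.6°: √(L² − r² sin²θ) = 0.17143 m.
v = −0.0443·146.5·0.41310·[1 + 0.0443·-0.91068/0.17143] = -2.0504 m/s.
|v| = 2.0504 m/s.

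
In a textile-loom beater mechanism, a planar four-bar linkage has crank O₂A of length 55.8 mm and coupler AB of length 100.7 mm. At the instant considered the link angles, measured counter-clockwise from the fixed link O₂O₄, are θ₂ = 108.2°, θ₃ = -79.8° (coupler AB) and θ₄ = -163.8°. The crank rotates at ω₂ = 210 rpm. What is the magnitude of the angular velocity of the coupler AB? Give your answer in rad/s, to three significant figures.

ω₂ = 21.99 rad/s (from 210 rpm).
Differentiating the loop-closure r₂e^{iθ₂}+r₃e^{iθ₃}=r₁+r₄e^{iθ₄} gives r₂ω₂e^{iθ₂}+r₃ω₃e^{iθ₃}=r₄ω₄e^{iθ₄}.
Eliminating the other unknown: ω₃ = r₂ω₂ sin(θ₄−θ₂) / [r₃ sin(θ₃−θ₄)].
Numerator sine = +0.99939; denominator sine = +0.99452.
Result = 0.0558·21.99·(+0.99939) / (0.1007·(+0.99452)) = +12.245 rad/s; magnitude 12.245 rad/s.

12.2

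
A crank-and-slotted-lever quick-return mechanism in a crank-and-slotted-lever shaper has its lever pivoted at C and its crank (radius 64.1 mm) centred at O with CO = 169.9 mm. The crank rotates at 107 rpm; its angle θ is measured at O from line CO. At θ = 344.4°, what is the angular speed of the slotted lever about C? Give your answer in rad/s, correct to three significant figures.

3.03

ω = 11.21 rad/s (from 107 rpm).
Crank pin A relative to C: A = (d + r cosθ, r sinθ); lever angle φ = atan2(r sinθ, d + r cosθ).
Differentiating tanφ: φ̇ = rω(d cosθ + r)/(d² + r² + 2dr cosθ).
d² + r² + 2dr cosθ = |CA|² = 0.0539536 m²;  d cosθ + r = +0.22774 m.
|ω_lever| = |0.0641·11.21·+0.22774| / 0.0539536 = 3.0317 rad/s.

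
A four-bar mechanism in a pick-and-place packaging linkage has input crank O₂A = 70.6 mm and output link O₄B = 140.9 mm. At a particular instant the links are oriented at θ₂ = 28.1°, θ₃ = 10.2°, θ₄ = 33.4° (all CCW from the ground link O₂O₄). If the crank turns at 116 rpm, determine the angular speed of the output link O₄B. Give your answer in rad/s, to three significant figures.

ω₂ = 12.15 rad/s (from 116 rpm).
Differentiating the loop-closure r₂e^{iθ₂}+r₃e^{iθ₃}=r₁+r₄e^{iθ₄} gives r₂ω₂e^{iθ₂}+r₃ω₃e^{iθ₃}=r₄ω₄e^{iθ₄}.
Eliminating the other unknown: ω₄ = r₂ω₂ sin(θ₂−θ₃) / [r₄ sin(θ₄−θ₃)].
Numerator sine = +0.30736; denominator sine = +0.39394.
Result = 0.0706·12.15·(+0.30736) / (0.1409·(+0.39394)) = +4.7489 rad/s; magnitude 4.7489 rad/s.

4.75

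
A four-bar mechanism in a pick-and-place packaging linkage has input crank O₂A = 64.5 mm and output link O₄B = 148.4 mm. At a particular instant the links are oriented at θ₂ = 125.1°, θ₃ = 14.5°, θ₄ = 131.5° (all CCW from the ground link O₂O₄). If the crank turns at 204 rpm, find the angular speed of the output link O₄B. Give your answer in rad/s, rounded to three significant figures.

9.75

ω₂ = 21.36 rad/s (from 204 rpm).
Differentiating the loop-closure r₂e^{iθ₂}+r₃e^{iθ₃}=r₁+r₄e^{iθ₄} gives r₂ω₂e^{iθ₂}+r₃ω₃e^{iθ₃}=r₄ω₄e^{iθ₄}.
Eliminating the other unknown: ω₄ = r₂ω₂ sin(θ₂−θ₃) / [r₄ sin(θ₄−θ₃)].
Numerator sine = +0.93606; denominator sine = +0.89101.
Result = 0.0645·21.36·(+0.93606) / (0.1484·(+0.89101)) = +9.7545 rad/s; magnitude 9.7545 rad/s.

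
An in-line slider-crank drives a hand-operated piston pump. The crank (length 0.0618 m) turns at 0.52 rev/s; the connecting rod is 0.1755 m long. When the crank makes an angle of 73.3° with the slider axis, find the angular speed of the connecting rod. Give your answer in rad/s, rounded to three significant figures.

0.351

ω = 3.267 rad/s (converted from 0.52 rev/s).
The rod makes angle φ with the slider axis where L sinφ = r sinθ; differentiating, L cosφ·φ̇ = r ω cosθ.
L cosφ = √(L² − r² sin²θ) = 0.16522 m.
|ω_rod| = r ω |cosθ| / √(L² − r² sin²θ) = 0.0618·3.267·0.28736/0.16522 = 0.35119 rad/s.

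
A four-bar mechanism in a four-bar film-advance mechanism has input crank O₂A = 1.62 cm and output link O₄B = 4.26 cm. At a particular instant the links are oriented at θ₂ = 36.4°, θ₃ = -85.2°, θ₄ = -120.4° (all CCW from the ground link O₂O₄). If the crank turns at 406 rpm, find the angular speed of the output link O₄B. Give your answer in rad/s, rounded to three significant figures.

ω₂ = 42.52 rad/s (from 406 rpm).
Differentiating the loop-closure r₂e^{iθ₂}+r₃e^{iθ₃}=r₁+r₄e^{iθ₄} gives r₂ω₂e^{iθ₂}+r₃ω₃e^{iθ₃}=r₄ω₄e^{iθ₄}.
Eliminating the other unknown: ω₄ = r₂ω₂ sin(θ₂−θ₃) / [r₄ sin(θ₄−θ₃)].
Numerator sine = +0.85173; denominator sine = -0.57643.
Result = 0.0162·42.52·(+0.85173) / (0.0426·(-0.57643)) = -23.89 rad/s; magnitude 23.89 rad/s.

23.9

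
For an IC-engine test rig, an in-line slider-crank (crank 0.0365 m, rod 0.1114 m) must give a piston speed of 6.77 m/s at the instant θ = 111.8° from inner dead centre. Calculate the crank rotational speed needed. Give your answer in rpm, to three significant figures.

2190

For an in-line slider-crank, |v_piston| = rω|sinθ|·[1 + r cosθ/√(L² − r² sin²θ)].
With r = 0.0365 m, L = 0.1114 m, θ = 111.8°: the bracketed kinematic factor |dx/dθ| = 0.029561 m.
ω = v/|dx/dθ| = 6.77/0.029561 = 229.02 rad/s.
N = 60ω/(2π) = 2187 rpm.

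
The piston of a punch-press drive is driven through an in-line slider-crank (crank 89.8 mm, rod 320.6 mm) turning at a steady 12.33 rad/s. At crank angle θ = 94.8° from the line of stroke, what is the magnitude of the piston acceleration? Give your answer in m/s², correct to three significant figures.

ω = 12.33 rad/s
x(θ) = r cosθ + √(L² − r² sin²θ); with ω constant, a = ω²·d²x/dθ².
d²x/dθ² = −r cosθ − r²(cos2θ)/√u − r⁴ sin²2θ/(4u^{3/2}),  u = L² − r² sin²θ = 0.0947768 m².
Substituting r = 0.0898 m, L = 0.3206 m, θ = 94.8°: d²x/dθ² = +0.033326 m.
a = ω²·d²x/dθ² = (12.33)²·(+0.033326) = +5.0665 m/s²;  |a| = 5.0665 m/s².

5.07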